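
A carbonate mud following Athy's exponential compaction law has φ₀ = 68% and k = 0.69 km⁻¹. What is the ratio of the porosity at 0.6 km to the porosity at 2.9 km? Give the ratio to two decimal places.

4.89

φ(d₁)/φ(d₂) = e^(−k·d₁)/e^(−k·d₂) = e^{k(d₂−d₁)}
= exp(0.69 × 2.3) = exp(1.587) = 4.8891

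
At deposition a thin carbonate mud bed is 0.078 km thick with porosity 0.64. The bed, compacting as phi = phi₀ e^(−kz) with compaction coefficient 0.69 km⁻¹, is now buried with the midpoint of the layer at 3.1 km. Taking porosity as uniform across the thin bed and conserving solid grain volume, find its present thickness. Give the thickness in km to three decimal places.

0.030 km

Porosity at 3.1 km: phi = 0.64·exp(−0.69×3.1) = 0.0754
Solid-volume conservation: h(1−phi) = h₀(1−phi₀) ⇒ h = h₀·(1−phi₀)/(1−phi)
h = 0.078 × (1 − 0.64)/(1 − 0.0754) = 0.078 × 0.3893 = 0.0304 km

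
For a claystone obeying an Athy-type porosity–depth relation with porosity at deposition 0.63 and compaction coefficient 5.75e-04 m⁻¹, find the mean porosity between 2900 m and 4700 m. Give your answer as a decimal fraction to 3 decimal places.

0.074

Working in km (1 km = 1000 m; β in km⁻¹ = β in m⁻¹ × 1000):
⟨n⟩ = (1/(Z₂−Z₁)) ∫ n₀ e^(−βZ) dZ = n₀·(e^(−β·Z₁) − e^(−β·Z₂)) / (β·(Z₂−Z₁))
e^(−0.575×2.9) = 0.1887; e^(−0.575×4.7) = 0.0670
⟨n⟩ = 0.63 × (0.1887 − 0.0670) / (0.575 × 1.8) = 0.63 × 0.1176 = 0.0741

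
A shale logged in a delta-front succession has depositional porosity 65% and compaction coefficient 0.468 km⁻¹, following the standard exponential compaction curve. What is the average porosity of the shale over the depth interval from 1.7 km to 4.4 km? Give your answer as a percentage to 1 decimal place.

16.7%

⟨φ⟩ = (1/(Z₂−Z₁)) ∫ φ₀ e^(−kZ) dZ = φ₀·(e^(−k·Z₁) − e^(−k·Z₂)) / (k·(Z₂−Z₁))
e^(−0.468×1.7) = 0.4513; e^(−0.468×4.4) = 0.1276
⟨φ⟩ = 0.65 × (0.4513 − 0.1276) / (0.468 × 2.7) = 0.65 × 0.2562 = 0.1665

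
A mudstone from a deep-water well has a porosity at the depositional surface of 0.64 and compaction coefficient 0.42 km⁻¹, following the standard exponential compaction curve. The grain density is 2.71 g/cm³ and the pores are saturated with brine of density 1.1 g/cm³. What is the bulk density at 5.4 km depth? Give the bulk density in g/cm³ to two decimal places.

Porosity at depth: φ = 0.64·exp(−0.42×5.4) = 0.64×0.1035 = 0.0663
Bulk density: ρ_b = (1−φ)ρ_g + φ·ρ_f = 0.9337×2.71 + 0.0663×1.1
       = 2.530 + 0.073 = 2.603 g/cm³

2.60 g/cm³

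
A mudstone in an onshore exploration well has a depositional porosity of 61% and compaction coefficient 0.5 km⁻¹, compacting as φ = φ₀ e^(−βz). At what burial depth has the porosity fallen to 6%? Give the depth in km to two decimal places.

Invert Athy's law: z = ln(φ₀/φ) / β
z = ln(0.61/0.06) / 0.5 = ln(10.17) / 0.5 = 2.3191 / 0.5 = 4.638 km

4.64 km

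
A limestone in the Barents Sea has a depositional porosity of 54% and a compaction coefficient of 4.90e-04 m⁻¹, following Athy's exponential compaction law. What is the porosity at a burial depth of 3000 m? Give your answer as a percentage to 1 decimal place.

Working in km (1 km = 1000 m; β in km⁻¹ = β in m⁻¹ × 1000):
phi = phi₀·exp(−β·z) = 0.54 × exp(−0.49 × 3) = 0.54 × exp(−1.47)
  = 0.54 × 0.2299 = 0.1242

12.4%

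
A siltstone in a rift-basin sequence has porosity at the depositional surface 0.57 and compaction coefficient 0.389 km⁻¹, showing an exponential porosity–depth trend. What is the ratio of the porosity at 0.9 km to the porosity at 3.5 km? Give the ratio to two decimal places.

phi(z₁)/phi(z₂) = e^(−β·z₁)/e^(−β·z₂) = e^{β(z₂−z₁)}
= exp(0.389 × 2.6) = exp(1.011) = 2.7494

2.75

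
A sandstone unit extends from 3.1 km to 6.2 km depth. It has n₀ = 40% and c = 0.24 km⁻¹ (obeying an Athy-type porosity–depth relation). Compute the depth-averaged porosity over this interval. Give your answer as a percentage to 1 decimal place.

⟨n⟩ = (1/(d₂−d₁)) ∫ n₀ e^(−cd) dd = n₀·(e^(−c·d₁) − e^(−c·d₂)) / (c·(d₂−d₁))
e^(−0.24×3.1) = 0.4752; e^(−0.24×6.2) = 0.2258
⟨n⟩ = 0.4 × (0.4752 − 0.2258) / (0.24 × 3.1) = 0.4 × 0.3352 = 0.1341

13.4%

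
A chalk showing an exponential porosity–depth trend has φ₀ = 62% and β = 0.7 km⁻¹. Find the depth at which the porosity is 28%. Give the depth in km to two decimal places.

1.14 km

Invert Athy's law: z = ln(φ₀/φ) / β
z = ln(0.62/0.28) / 0.7 = ln(2.214) / 0.7 = 0.7949 / 0.7 = 1.136 km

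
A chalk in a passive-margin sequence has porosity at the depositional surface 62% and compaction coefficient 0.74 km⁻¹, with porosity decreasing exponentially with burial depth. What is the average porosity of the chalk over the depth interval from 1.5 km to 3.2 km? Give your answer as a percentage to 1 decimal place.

11.6%

⟨phi⟩ = (1/(z₂−z₁)) ∫ phi₀ e^(−βz) dz = phi₀·(e^(−β·z₁) − e^(−β·z₂)) / (β·(z₂−z₁))
e^(−0.74×1.5) = 0.3296; e^(−0.74×3.2) = 0.0937
⟨phi⟩ = 0.62 × (0.3296 − 0.0937) / (0.74 × 1.7) = 0.62 × 0.1875 = 0.1163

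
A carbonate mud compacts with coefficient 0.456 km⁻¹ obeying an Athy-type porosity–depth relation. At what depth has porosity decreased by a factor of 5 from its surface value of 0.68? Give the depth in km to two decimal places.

phi/phi₀ = 1/5 ⇒ exp(−c·Z) = 1/5 ⇒ Z = ln(5) / c
Z = 1.6094 / 0.456 = 3.529 km

3.53 km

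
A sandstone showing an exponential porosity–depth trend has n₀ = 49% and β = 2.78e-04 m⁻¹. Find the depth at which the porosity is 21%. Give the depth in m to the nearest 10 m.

3050 m

Working in km (1 km = 1000 m; β in km⁻¹ = β in m⁻¹ × 1000):
Invert Athy's law: d = ln(n₀/n) / β
d = ln(0.49/0.21) / 0.278 = ln(2.333) / 0.278 = 0.8473 / 0.278 = 3.048 km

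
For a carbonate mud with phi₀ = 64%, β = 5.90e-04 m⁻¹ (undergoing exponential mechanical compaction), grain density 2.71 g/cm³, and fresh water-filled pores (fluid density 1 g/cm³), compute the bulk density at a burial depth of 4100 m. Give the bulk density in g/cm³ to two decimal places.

2.61 g/cm³

Working in km (1 km = 1000 m; β in km⁻¹ = β in m⁻¹ × 1000):
Porosity at depth: phi = 0.64·exp(−0.59×4.1) = 0.64×0.0890 = 0.0570
Bulk density: ρ_b = (1−phi)ρ_g + phi·ρ_f = 0.9430×2.71 + 0.0570×1
       = 2.556 + 0.057 = 2.613 g/cm³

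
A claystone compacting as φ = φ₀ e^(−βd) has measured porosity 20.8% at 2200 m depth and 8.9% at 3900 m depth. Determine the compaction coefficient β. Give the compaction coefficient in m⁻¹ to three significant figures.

Working in km (1 km = 1000 m; β in km⁻¹ = β in m⁻¹ × 1000):
Athy: φ(d) = φ₀ e^(−βd) ⇒ φ₁/φ₂ = e^{β(d₂−d₁)} ⇒ β = ln(φ₁/φ₂)/(d₂−d₁)
β = ln(0.208/0.089) / (3.9 − 2.2) = ln(2.337) / 1.7 = 0.8489 / 1.7 = 0.4994 km⁻¹

0.000499 m⁻¹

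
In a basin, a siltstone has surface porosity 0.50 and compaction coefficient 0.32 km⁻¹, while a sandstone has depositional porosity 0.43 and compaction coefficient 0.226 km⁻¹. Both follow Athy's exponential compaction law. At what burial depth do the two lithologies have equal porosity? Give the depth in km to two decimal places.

Set φ₀ₐ e^(−kₐZ) = φ₀ᵦ e^(−kᵦZ) ⇒ ln(φ₀ₐ/φ₀ᵦ) = (kₐ − kᵦ)·Z
Z = ln(0.5/0.43) / (0.32 − 0.226) = 0.1508 / 0.094 = 1.604 km

1.60 km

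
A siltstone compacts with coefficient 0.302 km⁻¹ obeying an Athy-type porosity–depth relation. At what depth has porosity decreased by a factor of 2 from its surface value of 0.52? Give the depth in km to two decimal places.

2.30 km

φ/φ₀ = 1/2 ⇒ exp(−k·d) = 1/2 ⇒ d = ln(2) / k
d = 0.6931 / 0.302 = 2.295 km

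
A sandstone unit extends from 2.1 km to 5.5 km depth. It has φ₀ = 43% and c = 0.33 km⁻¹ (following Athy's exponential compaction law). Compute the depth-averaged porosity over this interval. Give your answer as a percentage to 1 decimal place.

⟨φ⟩ = (1/(d₂−d₁)) ∫ φ₀ e^(−cd) dd = φ₀·(e^(−c·d₁) − e^(−c·d₂)) / (c·(d₂−d₁))
e^(−0.33×2.1) = 0.5001; e^(−0.33×5.5) = 0.1628
⟨φ⟩ = 0.43 × (0.5001 − 0.1628) / (0.33 × 3.4) = 0.43 × 0.3006 = 0.1292

12.9%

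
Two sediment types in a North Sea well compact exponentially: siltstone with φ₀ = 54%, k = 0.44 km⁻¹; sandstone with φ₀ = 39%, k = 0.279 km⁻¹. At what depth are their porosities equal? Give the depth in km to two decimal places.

Set φ₀ₐ e^(−kₐz) = φ₀ᵦ e^(−kᵦz) ⇒ ln(φ₀ₐ/φ₀ᵦ) = (kₐ − kᵦ)·z
z = ln(0.54/0.39) / (0.44 − 0.279) = 0.3254 / 0.161 = 2.021 km

2.02 km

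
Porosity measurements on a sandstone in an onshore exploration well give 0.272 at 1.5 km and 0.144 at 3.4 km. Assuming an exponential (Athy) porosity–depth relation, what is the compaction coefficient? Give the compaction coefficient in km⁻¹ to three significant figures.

Athy: φ(d) = φ₀ e^(−kd) ⇒ φ₁/φ₂ = e^{k(d₂−d₁)} ⇒ k = ln(φ₁/φ₂)/(d₂−d₁)
k = ln(0.272/0.144) / (3.4 − 1.5) = ln(1.889) / 1.9 = 0.6360 / 1.9 = 0.3347 km⁻¹

0.335 km⁻¹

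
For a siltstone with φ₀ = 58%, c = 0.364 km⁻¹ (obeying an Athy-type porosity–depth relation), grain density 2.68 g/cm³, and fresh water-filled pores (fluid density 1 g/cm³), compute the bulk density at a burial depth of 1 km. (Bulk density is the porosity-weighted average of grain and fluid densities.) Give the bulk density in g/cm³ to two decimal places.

2.00 g/cm³

Porosity at depth: φ = 0.58·exp(−0.364×1) = 0.58×0.6949 = 0.4030
Bulk density: ρ_b = (1−φ)ρ_g + φ·ρ_f = 0.5970×2.68 + 0.4030×1
       = 1.600 + 0.403 = 2.003 g/cm³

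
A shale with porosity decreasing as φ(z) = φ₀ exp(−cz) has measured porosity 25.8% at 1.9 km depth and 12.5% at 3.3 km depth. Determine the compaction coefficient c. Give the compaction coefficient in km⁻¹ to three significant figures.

0.518 km⁻¹

Athy: φ(z) = φ₀ e^(−cz) ⇒ φ₁/φ₂ = e^{c(z₂−z₁)} ⇒ c = ln(φ₁/φ₂)/(z₂−z₁)
c = ln(0.258/0.125) / (3.3 − 1.9) = ln(2.064) / 1.4 = 0.7246 / 1.4 = 0.5176 km⁻¹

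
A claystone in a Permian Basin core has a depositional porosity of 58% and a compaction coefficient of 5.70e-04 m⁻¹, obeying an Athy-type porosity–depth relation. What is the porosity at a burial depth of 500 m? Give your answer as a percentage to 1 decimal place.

Working in km (1 km = 1000 m; c in km⁻¹ = c in m⁻¹ × 1000):
phi = phi₀·exp(−c·z) = 0.58 × exp(−0.57 × 0.5) = 0.58 × exp(−0.285)
  = 0.58 × 0.7520 = 0.4362

43.6%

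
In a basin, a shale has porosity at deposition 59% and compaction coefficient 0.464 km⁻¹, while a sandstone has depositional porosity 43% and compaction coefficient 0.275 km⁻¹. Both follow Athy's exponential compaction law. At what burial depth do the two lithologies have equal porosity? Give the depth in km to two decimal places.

1.67 km

Set φ₀ₐ e^(−cₐz) = φ₀ᵦ e^(−cᵦz) ⇒ ln(φ₀ₐ/φ₀ᵦ) = (cₐ − cᵦ)·z
z = ln(0.59/0.43) / (0.464 − 0.275) = 0.3163 / 0.189 = 1.674 km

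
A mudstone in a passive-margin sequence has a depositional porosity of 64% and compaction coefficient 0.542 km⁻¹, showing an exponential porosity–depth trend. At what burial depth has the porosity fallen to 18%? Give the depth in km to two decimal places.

2.34 km

Invert Athy's law: Z = ln(φ₀/φ) / c
Z = ln(0.64/0.18) / 0.542 = ln(3.556) / 0.542 = 1.2685 / 0.542 = 2.340 km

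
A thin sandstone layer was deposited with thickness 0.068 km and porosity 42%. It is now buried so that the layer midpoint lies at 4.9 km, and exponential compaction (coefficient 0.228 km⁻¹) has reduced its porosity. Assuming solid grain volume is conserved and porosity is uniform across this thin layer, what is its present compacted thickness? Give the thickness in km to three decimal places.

0.046 km

Porosity at 4.9 km: φ = 0.42·exp(−0.228×4.9) = 0.1374
Solid-volume conservation: h(1−φ) = h₀(1−φ₀) ⇒ h = h₀·(1−φ₀)/(1−φ)
h = 0.068 × (1 − 0.42)/(1 − 0.1374) = 0.068 × 0.6724 = 0.0457 km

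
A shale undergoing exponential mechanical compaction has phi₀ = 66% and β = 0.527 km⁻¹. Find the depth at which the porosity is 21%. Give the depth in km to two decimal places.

Invert Athy's law: Z = ln(phi₀/phi) / β
Z = ln(0.66/0.21) / 0.527 = ln(3.143) / 0.527 = 1.1451 / 0.527 = 2.173 km

2.17 km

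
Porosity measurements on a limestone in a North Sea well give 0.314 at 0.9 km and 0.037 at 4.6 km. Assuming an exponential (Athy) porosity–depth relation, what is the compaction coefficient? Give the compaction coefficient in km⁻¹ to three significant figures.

0.578 km⁻¹

Athy: phi(d) = phi₀ e^(−kd) ⇒ phi₁/phi₂ = e^{k(d₂−d₁)} ⇒ k = ln(phi₁/phi₂)/(d₂−d₁)
k = ln(0.314/0.037) / (4.6 − 0.9) = ln(8.486) / 3.7 = 2.1385 / 3.7 = 0.578 km⁻¹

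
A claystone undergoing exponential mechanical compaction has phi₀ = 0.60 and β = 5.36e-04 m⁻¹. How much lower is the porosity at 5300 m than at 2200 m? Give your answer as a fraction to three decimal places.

0.149

Working in km (1 km = 1000 m; β in km⁻¹ = β in m⁻¹ × 1000):
phi(2.2) = 0.6·e^(−0.536×2.2) = 0.1845
phi(5.3) = 0.6·e^(−0.536×5.3) = 0.0350
Δphi = 0.1845 − 0.0350 = 0.1495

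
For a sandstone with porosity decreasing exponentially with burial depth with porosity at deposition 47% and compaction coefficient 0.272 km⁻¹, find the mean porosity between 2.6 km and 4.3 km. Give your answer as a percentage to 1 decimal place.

18.6%

⟨φ⟩ = (1/(Z₂−Z₁)) ∫ φ₀ e^(−cZ) dZ = φ₀·(e^(−c·Z₁) − e^(−c·Z₂)) / (c·(Z₂−Z₁))
e^(−0.272×2.6) = 0.4930; e^(−0.272×4.3) = 0.3105
⟨φ⟩ = 0.47 × (0.4930 − 0.3105) / (0.272 × 1.7) = 0.47 × 0.3947 = 0.1855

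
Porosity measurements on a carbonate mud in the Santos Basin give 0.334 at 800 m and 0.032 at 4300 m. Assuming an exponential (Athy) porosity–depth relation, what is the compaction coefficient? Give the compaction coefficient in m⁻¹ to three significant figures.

0.000670 m⁻¹

Working in km (1 km = 1000 m; β in km⁻¹ = β in m⁻¹ × 1000):
Athy: n(z) = n₀ e^(−βz) ⇒ n₁/n₂ = e^{β(z₂−z₁)} ⇒ β = ln(n₁/n₂)/(z₂−z₁)
β = ln(0.334/0.032) / (4.3 − 0.8) = ln(10.44) / 3.5 = 2.3454 / 3.5 = 0.6701 km⁻¹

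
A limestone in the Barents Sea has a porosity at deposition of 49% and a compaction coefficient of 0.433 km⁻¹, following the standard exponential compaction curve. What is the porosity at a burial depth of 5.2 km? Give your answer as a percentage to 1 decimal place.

5.2%

phi = phi₀·exp(−c·d) = 0.49 × exp(−0.433 × 5.2) = 0.49 × exp(−2.252)
  = 0.49 × 0.1052 = 0.0516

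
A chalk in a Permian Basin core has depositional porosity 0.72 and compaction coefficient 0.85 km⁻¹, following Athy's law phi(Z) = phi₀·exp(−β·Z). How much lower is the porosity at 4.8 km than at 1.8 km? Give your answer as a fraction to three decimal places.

0.144

phi(1.8) = 0.72·e^(−0.85×1.8) = 0.1559
phi(4.8) = 0.72·e^(−0.85×4.8) = 0.0122
Δphi = 0.1559 − 0.0122 = 0.1437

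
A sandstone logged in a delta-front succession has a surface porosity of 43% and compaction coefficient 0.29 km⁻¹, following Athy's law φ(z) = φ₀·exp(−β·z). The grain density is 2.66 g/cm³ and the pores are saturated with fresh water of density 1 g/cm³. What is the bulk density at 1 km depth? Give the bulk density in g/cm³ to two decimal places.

2.13 g/cm³

Porosity at depth: φ = 0.43·exp(−0.29×1) = 0.43×0.7483 = 0.3218
Bulk density: ρ_b = (1−φ)ρ_g + φ·ρ_f = 0.6782×2.66 + 0.3218×1
       = 1.804 + 0.322 = 2.126 g/cm³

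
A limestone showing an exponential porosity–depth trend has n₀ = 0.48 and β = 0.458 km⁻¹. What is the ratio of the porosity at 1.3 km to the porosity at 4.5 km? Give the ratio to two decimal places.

4.33

n(d₁)/n(d₂) = e^(−β·d₁)/e^(−β·d₂) = e^{β(d₂−d₁)}
= exp(0.458 × 3.2) = exp(1.466) = 4.3301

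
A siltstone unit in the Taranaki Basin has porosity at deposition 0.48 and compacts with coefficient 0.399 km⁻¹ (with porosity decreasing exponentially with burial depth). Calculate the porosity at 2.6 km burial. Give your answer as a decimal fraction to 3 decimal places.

0.170

n = n₀·exp(−c·d) = 0.48 × exp(−0.399 × 2.6) = 0.48 × exp(−1.037)
  = 0.48 × 0.3544 = 0.1701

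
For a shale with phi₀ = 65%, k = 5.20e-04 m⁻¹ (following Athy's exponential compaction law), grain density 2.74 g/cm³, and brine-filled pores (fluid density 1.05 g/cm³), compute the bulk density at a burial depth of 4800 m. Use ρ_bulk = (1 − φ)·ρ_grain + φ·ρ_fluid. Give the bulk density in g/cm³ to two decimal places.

Working in km (1 km = 1000 m; k in km⁻¹ = k in m⁻¹ × 1000):
Porosity at depth: phi = 0.65·exp(−0.52×4.8) = 0.65×0.0824 = 0.0536
Bulk density: ρ_b = (1−phi)ρ_g + phi·ρ_f = 0.9464×2.74 + 0.0536×1.05
       = 2.593 + 0.056 = 2.649 g/cm³

2.65 g/cm³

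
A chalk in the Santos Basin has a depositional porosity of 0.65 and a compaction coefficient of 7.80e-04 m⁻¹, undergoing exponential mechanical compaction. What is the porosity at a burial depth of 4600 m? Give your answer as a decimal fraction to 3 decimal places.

Working in km (1 km = 1000 m; β in km⁻¹ = β in m⁻¹ × 1000):
phi = phi₀·exp(−β·Z) = 0.65 × exp(−0.78 × 4.6) = 0.65 × exp(−3.588)
  = 0.65 × 0.0277 = 0.0180

0.018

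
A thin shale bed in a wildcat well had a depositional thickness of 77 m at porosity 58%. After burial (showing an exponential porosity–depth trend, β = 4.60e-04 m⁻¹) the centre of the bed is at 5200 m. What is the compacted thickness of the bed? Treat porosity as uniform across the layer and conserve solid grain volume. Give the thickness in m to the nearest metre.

Working in km (1 km = 1000 m; β in km⁻¹ = β in m⁻¹ × 1000):
Porosity at 5.2 km: phi = 0.58·exp(−0.46×5.2) = 0.0530
Solid-volume conservation: h(1−phi) = h₀(1−phi₀) ⇒ h = h₀·(1−phi₀)/(1−phi)
h = 0.077 × (1 − 0.58)/(1 − 0.0530) = 0.077 × 0.4435 = 0.0342 km

34 m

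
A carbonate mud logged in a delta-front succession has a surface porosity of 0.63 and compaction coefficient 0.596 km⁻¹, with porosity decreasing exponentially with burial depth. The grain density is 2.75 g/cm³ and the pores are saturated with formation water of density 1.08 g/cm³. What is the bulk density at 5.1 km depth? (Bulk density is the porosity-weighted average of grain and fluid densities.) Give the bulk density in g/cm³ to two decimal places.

Porosity at depth: n = 0.63·exp(−0.596×5.1) = 0.63×0.0479 = 0.0301
Bulk density: ρ_b = (1−n)ρ_g + n·ρ_f = 0.9699×2.75 + 0.0301×1.08
       = 2.667 + 0.033 = 2.700 g/cm³

2.70 g/cm³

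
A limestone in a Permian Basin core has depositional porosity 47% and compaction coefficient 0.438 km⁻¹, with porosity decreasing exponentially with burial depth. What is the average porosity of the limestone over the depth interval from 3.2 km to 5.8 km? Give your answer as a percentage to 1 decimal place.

⟨n⟩ = (1/(z₂−z₁)) ∫ n₀ e^(−cz) dz = n₀·(e^(−c·z₁) − e^(−c·z₂)) / (c·(z₂−z₁))
e^(−0.438×3.2) = 0.2462; e^(−0.438×5.8) = 0.0788
⟨n⟩ = 0.47 × (0.2462 − 0.0788) / (0.438 × 2.6) = 0.47 × 0.1470 = 0.0691

6.9%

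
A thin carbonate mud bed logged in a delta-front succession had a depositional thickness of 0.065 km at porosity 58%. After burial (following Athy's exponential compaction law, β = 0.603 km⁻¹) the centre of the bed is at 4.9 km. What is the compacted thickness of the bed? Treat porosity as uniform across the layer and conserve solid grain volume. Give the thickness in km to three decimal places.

Porosity at 4.9 km: phi = 0.58·exp(−0.603×4.9) = 0.0302
Solid-volume conservation: h(1−phi) = h₀(1−phi₀) ⇒ h = h₀·(1−phi₀)/(1−phi)
h = 0.065 × (1 − 0.58)/(1 − 0.0302) = 0.065 × 0.4331 = 0.0282 km

0.028 km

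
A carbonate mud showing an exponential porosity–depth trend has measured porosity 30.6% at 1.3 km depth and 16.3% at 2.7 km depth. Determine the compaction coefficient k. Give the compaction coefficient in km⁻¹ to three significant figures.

Athy: phi(d) = phi₀ e^(−kd) ⇒ phi₁/phi₂ = e^{k(d₂−d₁)} ⇒ k = ln(phi₁/phi₂)/(d₂−d₁)
k = ln(0.306/0.163) / (2.7 − 1.3) = ln(1.877) / 1.4 = 0.6298 / 1.4 = 0.4499 km⁻¹

0.450 km⁻¹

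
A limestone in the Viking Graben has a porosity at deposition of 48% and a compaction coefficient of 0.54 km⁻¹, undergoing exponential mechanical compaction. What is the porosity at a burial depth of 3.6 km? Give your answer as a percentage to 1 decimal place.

n = n₀·exp(−k·Z) = 0.48 × exp(−0.54 × 3.6) = 0.48 × exp(−1.944)
  = 0.48 × 0.1431 = 0.0687

6.9%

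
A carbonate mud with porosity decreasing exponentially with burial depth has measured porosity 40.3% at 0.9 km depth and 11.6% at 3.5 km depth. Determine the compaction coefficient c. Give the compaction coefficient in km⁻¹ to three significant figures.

Athy: n(Z) = n₀ e^(−cZ) ⇒ n₁/n₂ = e^{c(Z₂−Z₁)} ⇒ c = ln(n₁/n₂)/(Z₂−Z₁)
c = ln(0.403/0.116) / (3.5 − 0.9) = ln(3.474) / 2.6 = 1.2453 / 2.6 = 0.479 km⁻¹

0.479 km⁻¹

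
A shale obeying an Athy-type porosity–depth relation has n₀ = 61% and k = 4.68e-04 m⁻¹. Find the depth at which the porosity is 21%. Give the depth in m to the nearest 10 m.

Working in km (1 km = 1000 m; k in km⁻¹ = k in m⁻¹ × 1000):
Invert Athy's law: Z = ln(n₀/n) / k
Z = ln(0.61/0.21) / 0.468 = ln(2.905) / 0.468 = 1.0664 / 0.468 = 2.279 km

2280 m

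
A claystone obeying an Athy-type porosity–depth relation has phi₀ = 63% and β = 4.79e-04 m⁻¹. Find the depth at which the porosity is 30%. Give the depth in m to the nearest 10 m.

1550 m

Working in km (1 km = 1000 m; β in km⁻¹ = β in m⁻¹ × 1000):
Invert Athy's law: Z = ln(phi₀/phi) / β
Z = ln(0.63/0.3) / 0.479 = ln(2.1) / 0.479 = 0.7419 / 0.479 = 1.549 km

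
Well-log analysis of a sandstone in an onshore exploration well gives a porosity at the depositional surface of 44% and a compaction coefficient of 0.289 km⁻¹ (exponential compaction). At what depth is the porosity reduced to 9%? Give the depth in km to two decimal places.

5.49 km

Invert Athy's law: d = ln(φ₀/φ) / β
d = ln(0.44/0.09) / 0.289 = ln(4.889) / 0.289 = 1.5870 / 0.289 = 5.491 km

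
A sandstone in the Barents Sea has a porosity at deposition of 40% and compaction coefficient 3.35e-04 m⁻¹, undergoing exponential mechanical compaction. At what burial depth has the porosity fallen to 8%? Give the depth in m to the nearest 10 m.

4800 m

Working in km (1 km = 1000 m; β in km⁻¹ = β in m⁻¹ × 1000):
Invert Athy's law: z = ln(n₀/n) / β
z = ln(0.4/0.08) / 0.335 = ln(5) / 0.335 = 1.6094 / 0.335 = 4.804 km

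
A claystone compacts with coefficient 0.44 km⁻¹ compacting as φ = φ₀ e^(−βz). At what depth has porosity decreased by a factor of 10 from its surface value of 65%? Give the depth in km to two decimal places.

5.23 km

φ/φ₀ = 1/10 ⇒ exp(−β·z) = 1/10 ⇒ z = ln(10) / β
z = 2.3026 / 0.44 = 5.233 km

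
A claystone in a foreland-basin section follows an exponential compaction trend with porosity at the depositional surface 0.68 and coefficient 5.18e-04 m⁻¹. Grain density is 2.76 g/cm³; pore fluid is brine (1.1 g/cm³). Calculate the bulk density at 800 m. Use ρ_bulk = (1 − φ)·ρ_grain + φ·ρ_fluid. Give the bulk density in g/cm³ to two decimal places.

2.01 g/cm³

Working in km (1 km = 1000 m; k in km⁻¹ = k in m⁻¹ × 1000):
Porosity at depth: n = 0.68·exp(−0.518×0.8) = 0.68×0.6607 = 0.4493
Bulk density: ρ_b = (1−n)ρ_g + n·ρ_f = 0.5507×2.76 + 0.4493×1.1
       = 1.520 + 0.494 = 2.014 g/cm³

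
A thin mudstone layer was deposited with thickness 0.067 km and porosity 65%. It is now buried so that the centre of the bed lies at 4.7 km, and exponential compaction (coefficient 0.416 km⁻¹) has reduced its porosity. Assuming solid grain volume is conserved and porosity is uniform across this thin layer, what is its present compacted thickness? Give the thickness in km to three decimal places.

0.026 km

Porosity at 4.7 km: phi = 0.65·exp(−0.416×4.7) = 0.0920
Solid-volume conservation: h(1−phi) = h₀(1−phi₀) ⇒ h = h₀·(1−phi₀)/(1−phi)
h = 0.067 × (1 − 0.65)/(1 − 0.0920) = 0.067 × 0.3855 = 0.0258 km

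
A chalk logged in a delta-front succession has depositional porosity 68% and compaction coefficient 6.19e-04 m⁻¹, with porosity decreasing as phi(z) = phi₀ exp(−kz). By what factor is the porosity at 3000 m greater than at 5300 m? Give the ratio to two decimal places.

Working in km (1 km = 1000 m; k in km⁻¹ = k in m⁻¹ × 1000):
phi(z₁)/phi(z₂) = e^(−k·z₁)/e^(−k·z₂) = e^{k(z₂−z₁)}
= exp(0.619 × 2.3) = exp(1.424) = 4.1525

4.15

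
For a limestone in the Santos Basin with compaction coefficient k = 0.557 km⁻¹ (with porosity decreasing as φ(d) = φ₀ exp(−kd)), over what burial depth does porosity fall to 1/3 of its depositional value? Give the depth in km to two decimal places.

φ/φ₀ = 1/3 ⇒ exp(−k·d) = 1/3 ⇒ d = ln(3) / k
d = 1.0986 / 0.557 = 1.972 km

1.97 km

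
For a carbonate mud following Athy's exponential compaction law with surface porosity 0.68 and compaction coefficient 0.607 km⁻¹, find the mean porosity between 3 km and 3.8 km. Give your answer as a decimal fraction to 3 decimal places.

⟨n⟩ = (1/(Z₂−Z₁)) ∫ n₀ e^(−cZ) dZ = n₀·(e^(−c·Z₁) − e^(−c·Z₂)) / (c·(Z₂−Z₁))
e^(−0.607×3) = 0.1619; e^(−0.607×3.8) = 0.0996
⟨n⟩ = 0.68 × (0.1619 − 0.0996) / (0.607 × 0.8) = 0.68 × 0.1282 = 0.0872

0.087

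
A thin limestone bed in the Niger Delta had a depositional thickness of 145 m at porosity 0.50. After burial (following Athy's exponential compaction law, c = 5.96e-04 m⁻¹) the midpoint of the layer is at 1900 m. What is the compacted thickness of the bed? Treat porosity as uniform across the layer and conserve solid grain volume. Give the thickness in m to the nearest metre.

86 m

Working in km (1 km = 1000 m; c in km⁻¹ = c in m⁻¹ × 1000):
Porosity at 1.9 km: φ = 0.5·exp(−0.596×1.9) = 0.1611
Solid-volume conservation: h(1−φ) = h₀(1−φ₀) ⇒ h = h₀·(1−φ₀)/(1−φ)
h = 0.145 × (1 − 0.5)/(1 − 0.1611) = 0.145 × 0.5960 = 0.0864 km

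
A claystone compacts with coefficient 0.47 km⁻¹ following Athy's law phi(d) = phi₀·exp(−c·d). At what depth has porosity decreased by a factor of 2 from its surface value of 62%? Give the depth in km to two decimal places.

1.47 km

phi/phi₀ = 1/2 ⇒ exp(−c·d) = 1/2 ⇒ d = ln(2) / c
d = 0.6931 / 0.47 = 1.475 km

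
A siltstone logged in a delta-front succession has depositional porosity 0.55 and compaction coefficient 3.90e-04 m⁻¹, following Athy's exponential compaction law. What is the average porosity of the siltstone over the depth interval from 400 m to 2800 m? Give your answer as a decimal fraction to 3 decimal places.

Working in km (1 km = 1000 m; k in km⁻¹ = k in m⁻¹ × 1000):
⟨phi⟩ = (1/(z₂−z₁)) ∫ phi₀ e^(−kz) dz = phi₀·(e^(−k·z₁) − e^(−k·z₂)) / (k·(z₂−z₁))
e^(−0.39×0.4) = 0.8556; e^(−0.39×2.8) = 0.3355
⟨phi⟩ = 0.55 × (0.8556 − 0.3355) / (0.39 × 2.4) = 0.55 × 0.5556 = 0.3056

0.306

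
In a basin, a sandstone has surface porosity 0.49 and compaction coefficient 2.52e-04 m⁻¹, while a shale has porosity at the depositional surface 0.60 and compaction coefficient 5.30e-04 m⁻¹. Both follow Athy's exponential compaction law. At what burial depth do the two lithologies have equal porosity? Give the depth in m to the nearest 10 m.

730 m

Working in km (1 km = 1000 m; β in km⁻¹ = β in m⁻¹ × 1000):
Set phi₀ₐ e^(−βₐz) = phi₀ᵦ e^(−βᵦz) ⇒ ln(phi₀ₐ/phi₀ᵦ) = (βₐ − βᵦ)·z
z = ln(0.49/0.6) / (0.252 − 0.53) = -0.2025 / -0.278 = 0.729 km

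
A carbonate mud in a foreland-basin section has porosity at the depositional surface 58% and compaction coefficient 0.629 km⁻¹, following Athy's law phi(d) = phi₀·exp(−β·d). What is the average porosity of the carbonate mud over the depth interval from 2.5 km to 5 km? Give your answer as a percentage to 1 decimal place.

⟨phi⟩ = (1/(d₂−d₁)) ∫ phi₀ e^(−βd) dd = phi₀·(e^(−β·d₁) − e^(−β·d₂)) / (β·(d₂−d₁))
e^(−0.629×2.5) = 0.2075; e^(−0.629×5) = 0.0431
⟨phi⟩ = 0.58 × (0.2075 − 0.0431) / (0.629 × 2.5) = 0.58 × 0.1046 = 0.0607

6.1%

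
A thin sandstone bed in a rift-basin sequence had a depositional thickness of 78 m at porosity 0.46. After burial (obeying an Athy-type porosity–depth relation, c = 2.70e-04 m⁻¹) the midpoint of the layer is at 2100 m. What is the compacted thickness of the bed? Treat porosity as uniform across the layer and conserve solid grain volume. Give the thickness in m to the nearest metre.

Working in km (1 km = 1000 m; c in km⁻¹ = c in m⁻¹ × 1000):
Porosity at 2.1 km: phi = 0.46·exp(−0.27×2.1) = 0.2609
Solid-volume conservation: h(1−phi) = h₀(1−phi₀) ⇒ h = h₀·(1−phi₀)/(1−phi)
h = 0.078 × (1 − 0.46)/(1 − 0.2609) = 0.078 × 0.7306 = 0.0570 km

57 m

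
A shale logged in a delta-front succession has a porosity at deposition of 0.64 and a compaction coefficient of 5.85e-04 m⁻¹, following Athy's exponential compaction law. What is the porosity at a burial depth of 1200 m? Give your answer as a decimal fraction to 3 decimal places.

0.317

Working in km (1 km = 1000 m; β in km⁻¹ = β in m⁻¹ × 1000):
phi = phi₀·exp(−β·d) = 0.64 × exp(−0.585 × 1.2) = 0.64 × exp(−0.702)
  = 0.64 × 0.4956 = 0.3172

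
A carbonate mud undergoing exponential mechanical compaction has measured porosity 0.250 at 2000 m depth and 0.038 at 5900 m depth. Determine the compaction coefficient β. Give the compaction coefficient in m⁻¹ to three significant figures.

Working in km (1 km = 1000 m; β in km⁻¹ = β in m⁻¹ × 1000):
Athy: n(d) = n₀ e^(−βd) ⇒ n₁/n₂ = e^{β(d₂−d₁)} ⇒ β = ln(n₁/n₂)/(d₂−d₁)
β = ln(0.25/0.038) / (5.9 − 2) = ln(6.579) / 3.9 = 1.8839 / 3.9 = 0.483 km⁻¹

0.000483 m⁻¹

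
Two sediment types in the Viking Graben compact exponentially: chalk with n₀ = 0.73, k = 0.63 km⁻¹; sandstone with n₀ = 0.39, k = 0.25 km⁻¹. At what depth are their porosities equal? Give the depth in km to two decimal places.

Set n₀ₐ e^(−kₐz) = n₀ᵦ e^(−kᵦz) ⇒ ln(n₀ₐ/n₀ᵦ) = (kₐ − kᵦ)·z
z = ln(0.73/0.39) / (0.63 − 0.25) = 0.6269 / 0.38 = 1.650 km

1.65 km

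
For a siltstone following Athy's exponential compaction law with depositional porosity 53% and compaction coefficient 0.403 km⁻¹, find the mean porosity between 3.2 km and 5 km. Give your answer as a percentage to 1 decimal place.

⟨φ⟩ = (1/(Z₂−Z₁)) ∫ φ₀ e^(−βZ) dZ = φ₀·(e^(−β·Z₁) − e^(−β·Z₂)) / (β·(Z₂−Z₁))
e^(−0.403×3.2) = 0.2754; e^(−0.403×5) = 0.1333
⟨φ⟩ = 0.53 × (0.2754 − 0.1333) / (0.403 × 1.8) = 0.53 × 0.1958 = 0.1038

10.4%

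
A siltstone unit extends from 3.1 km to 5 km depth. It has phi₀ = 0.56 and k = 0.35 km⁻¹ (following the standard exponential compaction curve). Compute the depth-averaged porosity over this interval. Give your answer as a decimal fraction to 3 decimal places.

0.138

⟨phi⟩ = (1/(d₂−d₁)) ∫ phi₀ e^(−kd) dd = phi₀·(e^(−k·d₁) − e^(−k·d₂)) / (k·(d₂−d₁))
e^(−0.35×3.1) = 0.3379; e^(−0.35×5) = 0.1738
⟨phi⟩ = 0.56 × (0.3379 − 0.1738) / (0.35 × 1.9) = 0.56 × 0.2468 = 0.1382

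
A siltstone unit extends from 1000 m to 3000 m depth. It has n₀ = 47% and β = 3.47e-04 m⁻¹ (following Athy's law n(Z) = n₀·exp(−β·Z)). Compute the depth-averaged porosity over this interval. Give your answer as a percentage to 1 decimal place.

Working in km (1 km = 1000 m; β in km⁻¹ = β in m⁻¹ × 1000):
⟨n⟩ = (1/(Z₂−Z₁)) ∫ n₀ e^(−βZ) dZ = n₀·(e^(−β·Z₁) − e^(−β·Z₂)) / (β·(Z₂−Z₁))
e^(−0.347×1) = 0.7068; e^(−0.347×3) = 0.3531
⟨n⟩ = 0.47 × (0.7068 − 0.3531) / (0.347 × 2) = 0.47 × 0.5097 = 0.2395

24.0%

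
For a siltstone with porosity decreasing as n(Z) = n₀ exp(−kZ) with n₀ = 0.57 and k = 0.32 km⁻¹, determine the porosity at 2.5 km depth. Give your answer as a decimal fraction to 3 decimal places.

0.256

n = n₀·exp(−k·Z) = 0.57 × exp(−0.32 × 2.5) = 0.57 × exp(−0.8)
  = 0.57 × 0.4493 = 0.2561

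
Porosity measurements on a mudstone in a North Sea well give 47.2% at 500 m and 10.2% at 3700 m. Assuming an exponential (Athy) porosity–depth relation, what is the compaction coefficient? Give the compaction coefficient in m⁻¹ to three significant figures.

0.000479 m⁻¹

Working in km (1 km = 1000 m; c in km⁻¹ = c in m⁻¹ × 1000):
Athy: n(d) = n₀ e^(−cd) ⇒ n₁/n₂ = e^{c(d₂−d₁)} ⇒ c = ln(n₁/n₂)/(d₂−d₁)
c = ln(0.472/0.102) / (3.7 − 0.5) = ln(4.627) / 3.2 = 1.5320 / 3.2 = 0.4788 km⁻¹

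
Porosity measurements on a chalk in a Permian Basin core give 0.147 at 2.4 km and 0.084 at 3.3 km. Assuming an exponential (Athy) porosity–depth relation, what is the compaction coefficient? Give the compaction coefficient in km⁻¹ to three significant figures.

Athy: φ(z) = φ₀ e^(−kz) ⇒ φ₁/φ₂ = e^{k(z₂−z₁)} ⇒ k = ln(φ₁/φ₂)/(z₂−z₁)
k = ln(0.147/0.084) / (3.3 − 2.4) = ln(1.75) / 0.9 = 0.5596 / 0.9 = 0.6218 km⁻¹

0.622 km⁻¹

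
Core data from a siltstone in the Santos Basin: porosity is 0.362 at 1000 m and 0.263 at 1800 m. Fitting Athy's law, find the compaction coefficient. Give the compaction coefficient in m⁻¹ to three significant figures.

Working in km (1 km = 1000 m; β in km⁻¹ = β in m⁻¹ × 1000):
Athy: phi(z) = phi₀ e^(−βz) ⇒ phi₁/phi₂ = e^{β(z₂−z₁)} ⇒ β = ln(phi₁/phi₂)/(z₂−z₁)
β = ln(0.362/0.263) / (1.8 − 1) = ln(1.376) / 0.8 = 0.3195 / 0.8 = 0.3994 km⁻¹

0.000399 m⁻¹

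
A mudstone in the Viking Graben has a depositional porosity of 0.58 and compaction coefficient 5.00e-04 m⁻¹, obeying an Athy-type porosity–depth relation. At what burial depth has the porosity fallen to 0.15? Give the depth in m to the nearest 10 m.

Working in km (1 km = 1000 m; c in km⁻¹ = c in m⁻¹ × 1000):
Invert Athy's law: d = ln(n₀/n) / c
d = ln(0.58/0.15) / 0.5 = ln(3.867) / 0.5 = 1.3524 / 0.5 = 2.705 km

2700 m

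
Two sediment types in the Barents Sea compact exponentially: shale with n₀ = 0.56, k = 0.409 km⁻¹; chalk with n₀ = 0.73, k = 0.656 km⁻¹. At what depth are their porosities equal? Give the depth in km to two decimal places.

Set n₀ₐ e^(−kₐZ) = n₀ᵦ e^(−kᵦZ) ⇒ ln(n₀ₐ/n₀ᵦ) = (kₐ − kᵦ)·Z
Z = ln(0.56/0.73) / (0.409 − 0.656) = -0.2651 / -0.247 = 1.073 km

1.07 km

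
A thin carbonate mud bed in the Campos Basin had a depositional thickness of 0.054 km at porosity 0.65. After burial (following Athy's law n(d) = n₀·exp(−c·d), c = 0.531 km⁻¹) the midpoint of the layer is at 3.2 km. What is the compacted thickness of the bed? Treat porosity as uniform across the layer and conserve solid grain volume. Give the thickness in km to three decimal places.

0.021 km

Porosity at 3.2 km: n = 0.65·exp(−0.531×3.2) = 0.1188
Solid-volume conservation: h(1−n) = h₀(1−n₀) ⇒ h = h₀·(1−n₀)/(1−n)
h = 0.054 × (1 − 0.65)/(1 − 0.1188) = 0.054 × 0.3972 = 0.0214 km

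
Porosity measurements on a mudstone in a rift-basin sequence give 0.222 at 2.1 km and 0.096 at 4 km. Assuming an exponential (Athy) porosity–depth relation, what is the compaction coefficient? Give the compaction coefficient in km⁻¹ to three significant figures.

Athy: phi(z) = phi₀ e^(−cz) ⇒ phi₁/phi₂ = e^{c(z₂−z₁)} ⇒ c = ln(phi₁/phi₂)/(z₂−z₁)
c = ln(0.222/0.096) / (4 − 2.1) = ln(2.312) / 1.9 = 0.8383 / 1.9 = 0.4412 km⁻¹

0.441 km⁻¹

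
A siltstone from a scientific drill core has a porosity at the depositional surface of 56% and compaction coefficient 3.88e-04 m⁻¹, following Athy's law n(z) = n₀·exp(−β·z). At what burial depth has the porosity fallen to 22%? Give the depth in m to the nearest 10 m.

2410 m

Working in km (1 km = 1000 m; β in km⁻¹ = β in m⁻¹ × 1000):
Invert Athy's law: z = ln(n₀/n) / β
z = ln(0.56/0.22) / 0.388 = ln(2.545) / 0.388 = 0.9343 / 0.388 = 2.408 km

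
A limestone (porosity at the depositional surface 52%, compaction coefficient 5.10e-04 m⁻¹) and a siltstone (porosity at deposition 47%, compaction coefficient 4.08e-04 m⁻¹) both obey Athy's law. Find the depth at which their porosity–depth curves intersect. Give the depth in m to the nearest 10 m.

Working in km (1 km = 1000 m; β in km⁻¹ = β in m⁻¹ × 1000):
Set n₀ₐ e^(−βₐd) = n₀ᵦ e^(−βᵦd) ⇒ ln(n₀ₐ/n₀ᵦ) = (βₐ − βᵦ)·d
d = ln(0.52/0.47) / (0.51 − 0.408) = 0.1011 / 0.102 = 0.991 km

990 m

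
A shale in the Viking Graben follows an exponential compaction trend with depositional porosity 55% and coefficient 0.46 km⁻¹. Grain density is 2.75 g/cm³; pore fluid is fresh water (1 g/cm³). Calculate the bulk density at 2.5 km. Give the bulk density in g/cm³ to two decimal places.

2.45 g/cm³

Porosity at depth: φ = 0.55·exp(−0.46×2.5) = 0.55×0.3166 = 0.1742
Bulk density: ρ_b = (1−φ)ρ_g + φ·ρ_f = 0.8258×2.75 + 0.1742×1
       = 2.271 + 0.174 = 2.445 g/cm³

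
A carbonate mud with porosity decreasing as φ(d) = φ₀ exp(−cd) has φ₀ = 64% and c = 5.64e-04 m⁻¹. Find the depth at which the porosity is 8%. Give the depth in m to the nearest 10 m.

3690 m

Working in km (1 km = 1000 m; c in km⁻¹ = c in m⁻¹ × 1000):
Invert Athy's law: d = ln(φ₀/φ) / c
d = ln(0.64/0.08) / 0.564 = ln(8) / 0.564 = 2.0794 / 0.564 = 3.687 km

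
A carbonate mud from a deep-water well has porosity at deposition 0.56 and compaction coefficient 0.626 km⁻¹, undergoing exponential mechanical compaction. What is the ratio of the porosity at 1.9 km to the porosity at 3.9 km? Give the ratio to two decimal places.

phi(z₁)/phi(z₂) = e^(−c·z₁)/e^(−c·z₂) = e^{c(z₂−z₁)}
= exp(0.626 × 2) = exp(1.252) = 3.4973

3.50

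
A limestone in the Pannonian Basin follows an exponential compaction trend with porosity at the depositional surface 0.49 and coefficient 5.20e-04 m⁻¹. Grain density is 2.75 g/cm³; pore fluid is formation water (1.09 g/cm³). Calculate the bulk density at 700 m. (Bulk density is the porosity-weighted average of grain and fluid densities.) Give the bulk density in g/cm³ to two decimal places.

Working in km (1 km = 1000 m; β in km⁻¹ = β in m⁻¹ × 1000):
Porosity at depth: phi = 0.49·exp(−0.52×0.7) = 0.49×0.6949 = 0.3405
Bulk density: ρ_b = (1−phi)ρ_g + phi·ρ_f = 0.6595×2.75 + 0.3405×1.09
       = 1.814 + 0.371 = 2.185 g/cm³

2.18 g/cm³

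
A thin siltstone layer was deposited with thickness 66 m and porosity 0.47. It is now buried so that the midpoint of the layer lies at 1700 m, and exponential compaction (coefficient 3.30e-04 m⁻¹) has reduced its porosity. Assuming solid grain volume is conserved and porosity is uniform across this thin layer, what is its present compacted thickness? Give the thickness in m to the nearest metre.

Working in km (1 km = 1000 m; β in km⁻¹ = β in m⁻¹ × 1000):
Porosity at 1.7 km: φ = 0.47·exp(−0.33×1.7) = 0.2682
Solid-volume conservation: h(1−φ) = h₀(1−φ₀) ⇒ h = h₀·(1−φ₀)/(1−φ)
h = 0.066 × (1 − 0.47)/(1 − 0.2682) = 0.066 × 0.7242 = 0.0478 km

48 m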